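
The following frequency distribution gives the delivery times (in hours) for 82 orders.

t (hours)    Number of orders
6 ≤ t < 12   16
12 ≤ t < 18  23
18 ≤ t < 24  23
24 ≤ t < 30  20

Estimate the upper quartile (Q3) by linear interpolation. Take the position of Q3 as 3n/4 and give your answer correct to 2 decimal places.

23.87

Cumulative frequencies: 16, 39, 62, 82
n = 82; position = 3n/4 = 61.5.
This falls in the class 18 ≤ t < 24: L = 18, F = 39, f = 23, h = 6.
Upper quartile ≈ 18 + ((61.5 − 39) / 23) × 6 = 23.8696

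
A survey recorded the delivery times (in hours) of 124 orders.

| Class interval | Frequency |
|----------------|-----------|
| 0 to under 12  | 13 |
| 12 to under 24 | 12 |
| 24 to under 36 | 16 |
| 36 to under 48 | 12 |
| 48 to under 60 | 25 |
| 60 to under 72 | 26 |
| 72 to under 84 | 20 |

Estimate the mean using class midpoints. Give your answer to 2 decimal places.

Midpoints: 6, 18, 30, 42, 54, 66, 78
Σfm = 13×6 + 12×18 + 16×30 + 12×42 + 25×54 + 26×66 + 20×78 = 5904
n = Σf = 124
Mean = 5904 / 124 = 47.6129

47.61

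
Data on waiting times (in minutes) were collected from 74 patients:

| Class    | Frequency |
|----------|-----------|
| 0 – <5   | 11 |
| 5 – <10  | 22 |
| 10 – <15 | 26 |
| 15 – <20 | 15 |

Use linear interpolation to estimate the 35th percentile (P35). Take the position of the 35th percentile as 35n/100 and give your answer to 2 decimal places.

Cumulative frequencies: 11, 33, 59, 74
n = 74; position = 35n/100 = 25.9.
This falls in the class 5 – <10: L = 5, F = 11, f = 22, h = 5.
35th percentile ≈ 5 + ((25.9 − 11) / 22) × 5 = 8.3864

8.39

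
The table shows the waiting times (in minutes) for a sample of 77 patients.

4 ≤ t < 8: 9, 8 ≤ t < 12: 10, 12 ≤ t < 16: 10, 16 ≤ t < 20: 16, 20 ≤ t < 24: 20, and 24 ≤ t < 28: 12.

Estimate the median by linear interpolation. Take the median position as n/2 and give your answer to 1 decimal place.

Cumulative frequencies: 9, 19, 29, 45, 65, 77
n = 77; position = n/2 = 38.5.
This falls in the class 16 ≤ t < 20: L = 16, F = 29, f = 16, h = 4.
Median ≈ 16 + ((38.5 − 29) / 16) × 4 = 18.3750

18.4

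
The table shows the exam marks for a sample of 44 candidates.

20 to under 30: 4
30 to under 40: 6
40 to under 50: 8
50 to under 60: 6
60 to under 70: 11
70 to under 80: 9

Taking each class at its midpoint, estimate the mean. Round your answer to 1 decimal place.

Midpoints: 25, 35, 45, 55, 65, 75
Σfm = 4×25 + 6×35 + 8×45 + 6×55 + 11×65 + 9×75 = 2390
n = Σf = 44
Mean = 2390 / 44 = 54.3182

54.3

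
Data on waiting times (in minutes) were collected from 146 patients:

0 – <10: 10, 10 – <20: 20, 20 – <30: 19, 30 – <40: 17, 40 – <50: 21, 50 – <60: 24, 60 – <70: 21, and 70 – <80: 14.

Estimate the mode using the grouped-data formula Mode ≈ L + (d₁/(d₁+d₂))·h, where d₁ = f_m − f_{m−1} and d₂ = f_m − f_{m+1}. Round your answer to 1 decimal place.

55.0

Modal class: 50 – <60 (highest frequency 24).
d₁ = 24 − 21 = 3, d₂ = 24 − 21 = 3
Mode ≈ 50 + (3/(3+3)) × 10 = 50 + 5.0000 = 55.0000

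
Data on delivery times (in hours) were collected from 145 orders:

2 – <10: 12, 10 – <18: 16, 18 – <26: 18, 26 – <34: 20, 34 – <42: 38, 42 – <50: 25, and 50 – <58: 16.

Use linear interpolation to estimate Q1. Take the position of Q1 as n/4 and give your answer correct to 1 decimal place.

21.7

Cumulative frequencies: 12, 28, 46, 66, 104, 129, 145
n = 145; position = n/4 = 36.25.
This falls in the class 18 – <26: L = 18, F = 28, f = 18, h = 8.
Lower quartile ≈ 18 + ((36.25 − 28) / 18) × 8 = 21.6667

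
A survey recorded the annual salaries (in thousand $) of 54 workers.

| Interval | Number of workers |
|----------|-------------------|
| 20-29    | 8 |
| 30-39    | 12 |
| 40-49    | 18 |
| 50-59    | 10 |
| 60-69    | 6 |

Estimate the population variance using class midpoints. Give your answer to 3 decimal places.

Midpoints: 24.5, 34.5, 44.5, 54.5, 64.5
n = 54, Σfm = 2343, mean = 43.3889
Σfm² = 109393.5
Σf(m − x̄)² = Σfm² − (Σfm)²/n = 109393.5 − 2343²/54 = 7733.3333
Population variance = 7733.3333 / 54 = 143.2099

143.210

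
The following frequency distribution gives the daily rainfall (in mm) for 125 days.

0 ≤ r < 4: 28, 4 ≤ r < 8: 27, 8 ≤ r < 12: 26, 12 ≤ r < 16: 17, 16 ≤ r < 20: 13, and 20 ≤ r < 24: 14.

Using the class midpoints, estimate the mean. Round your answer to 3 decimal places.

Midpoints: 2, 6, 10, 14, 18, 22
Σfm = 28×2 + 27×6 + 26×10 + 17×14 + 13×18 + 14×22 = 1258
n = Σf = 125
Mean = 1258 / 125 = 10.0640

10.064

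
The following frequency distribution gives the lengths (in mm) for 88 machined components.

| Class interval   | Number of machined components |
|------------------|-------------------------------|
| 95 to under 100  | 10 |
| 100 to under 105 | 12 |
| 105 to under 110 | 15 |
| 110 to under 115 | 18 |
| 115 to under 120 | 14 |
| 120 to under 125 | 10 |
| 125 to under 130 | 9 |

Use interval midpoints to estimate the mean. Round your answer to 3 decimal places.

Midpoints: 97.5, 102.5, 107.5, 112.5, 117.5, 122.5, 127.5
Σfm = 10×97.5 + 12×102.5 + 15×107.5 + 18×112.5 + 14×117.5 + 10×122.5 + 9×127.5 = 9860
n = Σf = 88
Mean = 9860 / 88 = 112.0455

112.045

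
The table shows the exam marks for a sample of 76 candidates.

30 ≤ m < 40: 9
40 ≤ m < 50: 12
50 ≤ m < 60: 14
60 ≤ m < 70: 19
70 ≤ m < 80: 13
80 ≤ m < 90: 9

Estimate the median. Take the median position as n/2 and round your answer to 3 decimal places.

61.579

Cumulative frequencies: 9, 21, 35, 54, 67, 76
n = 76; position = n/2 = 38.
This falls in the class 60 ≤ m < 70: L = 60, F = 35, f = 19, h = 10.
Median ≈ 60 + ((38 − 35) / 19) × 10 = 61.5789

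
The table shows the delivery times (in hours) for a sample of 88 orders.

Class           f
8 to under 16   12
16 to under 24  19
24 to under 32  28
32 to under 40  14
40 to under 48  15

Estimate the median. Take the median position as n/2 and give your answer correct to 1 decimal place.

27.7

Cumulative frequencies: 12, 31, 59, 73, 88
n = 88; position = n/2 = 44.
This falls in the class 24 to under 32: L = 24, F = 31, f = 28, h = 8.
Median ≈ 24 + ((44 − 31) / 28) × 8 = 27.7143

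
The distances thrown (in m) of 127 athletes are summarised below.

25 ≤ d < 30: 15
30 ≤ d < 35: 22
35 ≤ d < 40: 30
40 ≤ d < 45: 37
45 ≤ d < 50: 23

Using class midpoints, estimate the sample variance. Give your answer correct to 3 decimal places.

Midpoints: 27.5, 32.5, 37.5, 42.5, 47.5
n = 127, Σfm = 4917.5, mean = 38.7205
Σfm² = 195493.75
Σf(m − x̄)² = Σfm² − (Σfm)²/n = 195493.75 − 4917.5²/127 = 5085.8268
Sample variance = 5085.8268 / 126 = 40.3637

40.364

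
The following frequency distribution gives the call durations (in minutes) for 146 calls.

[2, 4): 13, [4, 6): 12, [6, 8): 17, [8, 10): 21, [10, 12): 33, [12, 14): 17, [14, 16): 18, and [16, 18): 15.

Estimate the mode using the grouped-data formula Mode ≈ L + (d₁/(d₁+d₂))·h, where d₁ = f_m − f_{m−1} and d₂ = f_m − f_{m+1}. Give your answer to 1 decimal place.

10.9

Modal class: [10, 12) (highest frequency 33).
d₁ = 33 − 21 = 12, d₂ = 33 − 17 = 16
Mode ≈ 10 + (12/(12+16)) × 2 = 10 + 0.8571 = 10.8571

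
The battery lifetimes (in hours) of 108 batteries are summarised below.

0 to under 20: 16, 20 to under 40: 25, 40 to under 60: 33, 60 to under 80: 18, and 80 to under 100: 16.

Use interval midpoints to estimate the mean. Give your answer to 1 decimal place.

48.7

Midpoints: 10, 30, 50, 70, 90
Σfm = 16×10 + 25×30 + 33×50 + 18×70 + 16×90 = 5260
n = Σf = 108
Mean = 5260 / 108 = 48.7037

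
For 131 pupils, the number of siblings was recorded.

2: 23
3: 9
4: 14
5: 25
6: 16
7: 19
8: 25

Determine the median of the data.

5

Cumulative frequencies: 23, 32, 46, 71, 87, 106, 131
n = 131, so the median is the value in position (n+1)/2 = 66.
Position 66 falls at value 5.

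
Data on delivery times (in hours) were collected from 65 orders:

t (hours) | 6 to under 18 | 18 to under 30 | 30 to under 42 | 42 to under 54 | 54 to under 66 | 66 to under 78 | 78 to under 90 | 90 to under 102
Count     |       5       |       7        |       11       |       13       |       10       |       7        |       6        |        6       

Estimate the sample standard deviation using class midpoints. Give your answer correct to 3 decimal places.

Midpoints: 12, 24, 36, 48, 60, 72, 84, 96
n = 65, Σfm = 3432, mean = 52.8000
Σfm² = 218880
Σf(m − x̄)² = Σfm² − (Σfm)²/n = 218880 − 3432²/65 = 37670.4000
Sample variance = 37670.4000 / 64 = 588.6000
Standard deviation = √588.6000 = 24.2611

24.261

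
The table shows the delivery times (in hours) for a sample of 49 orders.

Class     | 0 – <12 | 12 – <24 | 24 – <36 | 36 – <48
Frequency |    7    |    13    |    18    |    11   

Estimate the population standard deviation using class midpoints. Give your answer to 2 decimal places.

11.72

Midpoints: 6, 18, 30, 42
n = 49, Σfm = 1278, mean = 26.0816
Σfm² = 40068
Σf(m − x̄)² = Σfm² − (Σfm)²/n = 40068 − 1278²/49 = 6735.6735
Population variance = 6735.6735 / 49 = 137.4627
Standard deviation = √137.4627 = 11.7244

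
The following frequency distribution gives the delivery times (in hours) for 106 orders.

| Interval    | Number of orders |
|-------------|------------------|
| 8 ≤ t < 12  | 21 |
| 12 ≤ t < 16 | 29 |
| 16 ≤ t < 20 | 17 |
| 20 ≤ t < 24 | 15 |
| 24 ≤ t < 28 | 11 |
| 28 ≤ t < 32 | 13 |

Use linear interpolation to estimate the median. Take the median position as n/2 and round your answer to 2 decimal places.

Cumulative frequencies: 21, 50, 67, 82, 93, 106
n = 106; position = n/2 = 53.
This falls in the class 16 ≤ t < 20: L = 16, F = 50, f = 17, h = 4.
Median ≈ 16 + ((53 − 50) / 17) × 4 = 16.7059

16.71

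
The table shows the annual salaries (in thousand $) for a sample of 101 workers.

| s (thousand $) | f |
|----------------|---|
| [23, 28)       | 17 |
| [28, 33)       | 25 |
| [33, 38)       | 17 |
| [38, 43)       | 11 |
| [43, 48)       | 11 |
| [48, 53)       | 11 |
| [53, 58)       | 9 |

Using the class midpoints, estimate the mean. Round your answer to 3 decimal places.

37.629

Midpoints: 25.5, 30.5, 35.5, 40.5, 45.5, 50.5, 55.5
Σfm = 17×25.5 + 25×30.5 + 17×35.5 + 11×40.5 + 11×45.5 + 11×50.5 + 9×55.5 = 3800.5
n = Σf = 101
Mean = 3800.5 / 101 = 37.6287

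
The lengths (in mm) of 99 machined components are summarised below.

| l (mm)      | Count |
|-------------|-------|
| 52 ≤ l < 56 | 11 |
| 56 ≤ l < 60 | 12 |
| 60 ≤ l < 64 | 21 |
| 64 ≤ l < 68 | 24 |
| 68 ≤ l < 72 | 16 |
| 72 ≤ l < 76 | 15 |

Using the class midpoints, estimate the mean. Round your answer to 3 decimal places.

Midpoints: 54, 58, 62, 66, 70, 74
Σfm = 11×54 + 12×58 + 21×62 + 24×66 + 16×70 + 15×74 = 6406
n = Σf = 99
Mean = 6406 / 99 = 64.7071

64.707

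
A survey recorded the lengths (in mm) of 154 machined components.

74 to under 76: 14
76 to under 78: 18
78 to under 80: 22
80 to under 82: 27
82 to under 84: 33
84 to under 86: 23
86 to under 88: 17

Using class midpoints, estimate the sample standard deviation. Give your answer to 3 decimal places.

3.587

Midpoints: 75, 77, 79, 81, 83, 85, 87
n = 154, Σfm = 12534, mean = 81.3896
Σfm² = 1022106
Σf(m − x̄)² = Σfm² − (Σfm)²/n = 1022106 − 12534²/154 = 1968.6234
Sample variance = 1968.6234 / 153 = 12.8668
Standard deviation = √12.8668 = 3.5870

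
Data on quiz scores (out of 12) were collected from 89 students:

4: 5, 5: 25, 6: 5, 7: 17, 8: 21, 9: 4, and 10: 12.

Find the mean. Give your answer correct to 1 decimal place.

6.9

Values: 4, 5, 6, 7, 8, 9, 10
Σfx = 5×4 + 25×5 + 5×6 + 17×7 + 21×8 + 4×9 + 12×10 = 618
n = Σf = 89
Mean = 618 / 89 = 6.9438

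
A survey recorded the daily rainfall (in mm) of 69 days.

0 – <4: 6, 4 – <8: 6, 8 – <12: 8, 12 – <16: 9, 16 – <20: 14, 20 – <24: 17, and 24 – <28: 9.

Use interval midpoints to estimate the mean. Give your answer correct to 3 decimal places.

16.145

Midpoints: 2, 6, 10, 14, 18, 22, 26
Σfm = 6×2 + 6×6 + 8×10 + 9×14 + 14×18 + 17×22 + 9×26 = 1114
n = Σf = 69
Mean = 1114 / 69 = 16.1449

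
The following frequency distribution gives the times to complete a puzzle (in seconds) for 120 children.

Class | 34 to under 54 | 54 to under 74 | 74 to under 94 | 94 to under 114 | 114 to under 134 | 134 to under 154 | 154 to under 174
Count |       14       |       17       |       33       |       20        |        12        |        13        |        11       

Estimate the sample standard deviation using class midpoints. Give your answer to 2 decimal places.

35.64

Midpoints: 44, 64, 84, 104, 124, 144, 164
n = 120, Σfm = 11720, mean = 97.6667
Σfm² = 1295840
Σf(m − x̄)² = Σfm² − (Σfm)²/n = 1295840 − 11720²/120 = 151186.6667
Sample variance = 151186.6667 / 119 = 1270.4762
Standard deviation = √1270.4762 = 35.6437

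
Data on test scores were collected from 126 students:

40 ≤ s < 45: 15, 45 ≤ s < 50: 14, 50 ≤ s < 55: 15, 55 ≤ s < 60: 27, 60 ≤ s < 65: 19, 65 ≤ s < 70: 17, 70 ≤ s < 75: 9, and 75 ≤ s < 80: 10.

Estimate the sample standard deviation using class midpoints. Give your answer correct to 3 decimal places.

Midpoints: 42.5, 47.5, 52.5, 57.5, 62.5, 67.5, 72.5, 77.5
n = 126, Σfm = 7405, mean = 58.7698
Σfm² = 448337.5
Σf(m − x̄)² = Σfm² − (Σfm)²/n = 448337.5 − 7405²/126 = 13146.8254
Sample variance = 13146.8254 / 125 = 105.1746
Standard deviation = √105.1746 = 10.2555

10.255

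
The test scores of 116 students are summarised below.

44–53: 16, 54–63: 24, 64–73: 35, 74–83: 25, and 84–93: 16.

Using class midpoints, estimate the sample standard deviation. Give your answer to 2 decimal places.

12.41

Midpoints: 48.5, 58.5, 68.5, 78.5, 88.5
n = 116, Σfm = 7956, mean = 68.5862
Σfm² = 563371
Σf(m − x̄)² = Σfm² − (Σfm)²/n = 563371 − 7956²/116 = 17699.1379
Sample variance = 17699.1379 / 115 = 153.9055
Standard deviation = √153.9055 = 12.4059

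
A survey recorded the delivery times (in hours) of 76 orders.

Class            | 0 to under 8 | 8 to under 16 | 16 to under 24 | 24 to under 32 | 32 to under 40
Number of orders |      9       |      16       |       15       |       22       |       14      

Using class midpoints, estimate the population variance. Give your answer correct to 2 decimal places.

106.64

Midpoints: 4, 12, 20, 28, 36
n = 76, Σfm = 1648, mean = 21.6842
Σfm² = 43840
Σf(m − x̄)² = Σfm² − (Σfm)²/n = 43840 − 1648²/76 = 8104.4211
Population variance = 8104.4211 / 76 = 106.6371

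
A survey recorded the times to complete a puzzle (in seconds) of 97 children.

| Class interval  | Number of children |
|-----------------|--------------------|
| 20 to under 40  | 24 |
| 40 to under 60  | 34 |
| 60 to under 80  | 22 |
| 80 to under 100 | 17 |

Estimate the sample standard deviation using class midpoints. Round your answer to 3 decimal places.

Midpoints: 30, 50, 70, 90
n = 97, Σfm = 5490, mean = 56.5979
Σfm² = 352100
Σf(m − x̄)² = Σfm² − (Σfm)²/n = 352100 − 5490²/97 = 41377.3196
Sample variance = 41377.3196 / 96 = 431.0137
Standard deviation = √431.0137 = 20.7609

20.761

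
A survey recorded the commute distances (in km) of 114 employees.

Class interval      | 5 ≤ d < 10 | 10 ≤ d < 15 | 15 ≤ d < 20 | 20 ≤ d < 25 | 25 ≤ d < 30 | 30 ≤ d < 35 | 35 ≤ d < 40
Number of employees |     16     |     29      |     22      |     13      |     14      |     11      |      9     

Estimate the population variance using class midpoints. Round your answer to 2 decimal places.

Midpoints: 7.5, 12.5, 17.5, 22.5, 27.5, 32.5, 37.5
n = 114, Σfm = 2240, mean = 19.6491
Σfm² = 53612.5
Σf(m − x̄)² = Σfm² − (Σfm)²/n = 53612.5 − 2240²/114 = 9598.4649
Population variance = 9598.4649 / 114 = 84.1971

84.20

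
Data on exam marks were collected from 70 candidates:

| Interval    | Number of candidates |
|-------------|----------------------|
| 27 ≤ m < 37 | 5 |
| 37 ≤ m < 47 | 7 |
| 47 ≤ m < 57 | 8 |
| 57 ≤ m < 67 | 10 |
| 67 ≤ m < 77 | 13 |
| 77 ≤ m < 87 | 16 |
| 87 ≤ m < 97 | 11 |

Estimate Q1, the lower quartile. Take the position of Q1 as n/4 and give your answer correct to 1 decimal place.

Cumulative frequencies: 5, 12, 20, 30, 43, 59, 70
n = 70; position = n/4 = 17.5.
This falls in the class 47 ≤ m < 57: L = 47, F = 12, f = 8, h = 10.
Lower quartile ≈ 47 + ((17.5 − 12) / 8) × 10 = 53.8750

53.9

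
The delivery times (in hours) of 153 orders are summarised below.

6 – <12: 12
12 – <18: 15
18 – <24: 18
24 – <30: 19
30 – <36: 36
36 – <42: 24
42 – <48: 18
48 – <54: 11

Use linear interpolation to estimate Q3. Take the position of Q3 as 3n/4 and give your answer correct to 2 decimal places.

39.69

Cumulative frequencies: 12, 27, 45, 64, 100, 124, 142, 153
n = 153; position = 3n/4 = 114.75.
This falls in the class 36 – <42: L = 36, F = 100, f = 24, h = 6.
Upper quartile ≈ 36 + ((114.75 − 100) / 24) × 6 = 39.6875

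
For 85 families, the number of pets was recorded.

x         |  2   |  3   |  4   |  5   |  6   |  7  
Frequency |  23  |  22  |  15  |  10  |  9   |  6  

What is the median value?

3

Cumulative frequencies: 23, 45, 60, 70, 79, 85
n = 85, so the median is the value in position (n+1)/2 = 43.
Position 43 falls at value 3.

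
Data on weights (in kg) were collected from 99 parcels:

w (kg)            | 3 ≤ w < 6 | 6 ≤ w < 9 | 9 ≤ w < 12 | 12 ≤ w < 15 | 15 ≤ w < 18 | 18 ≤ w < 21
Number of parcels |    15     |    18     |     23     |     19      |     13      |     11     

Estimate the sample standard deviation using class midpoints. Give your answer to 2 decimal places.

4.68

Midpoints: 4.5, 7.5, 10.5, 13.5, 16.5, 19.5
n = 99, Σfm = 1129.5, mean = 11.4091
Σfm² = 15036.75
Σf(m − x̄)² = Σfm² − (Σfm)²/n = 15036.75 − 1129.5²/99 = 2150.1818
Sample variance = 2150.1818 / 98 = 21.9406
Standard deviation = √21.9406 = 4.6841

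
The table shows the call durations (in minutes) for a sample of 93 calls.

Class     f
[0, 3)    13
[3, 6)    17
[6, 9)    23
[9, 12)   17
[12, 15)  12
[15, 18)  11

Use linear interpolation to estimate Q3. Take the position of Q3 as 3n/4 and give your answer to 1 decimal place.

12.0

Cumulative frequencies: 13, 30, 53, 70, 82, 93
n = 93; position = 3n/4 = 69.75.
This falls in the class [9, 12): L = 9, F = 53, f = 17, h = 3.
Upper quartile ≈ 9 + ((69.75 − 53) / 17) × 3 = 11.9559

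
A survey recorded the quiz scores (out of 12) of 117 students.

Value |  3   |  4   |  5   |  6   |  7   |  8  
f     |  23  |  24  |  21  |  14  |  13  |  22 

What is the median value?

Cumulative frequencies: 23, 47, 68, 82, 95, 117
n = 117, so the median is the value in position (n+1)/2 = 59.
Position 59 falls at value 5.

5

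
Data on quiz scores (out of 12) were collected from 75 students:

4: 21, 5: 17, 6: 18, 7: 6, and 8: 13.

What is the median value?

5

Cumulative frequencies: 21, 38, 56, 62, 75
n = 75, so the median is the value in position (n+1)/2 = 38.
Position 38 falls at value 5.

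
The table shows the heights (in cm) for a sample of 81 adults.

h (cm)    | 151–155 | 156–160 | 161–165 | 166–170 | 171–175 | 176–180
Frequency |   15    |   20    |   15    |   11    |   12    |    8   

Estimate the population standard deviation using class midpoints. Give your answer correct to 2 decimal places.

Midpoints: 153, 158, 163, 168, 173, 178
n = 81, Σfm = 13248, mean = 163.5556
Σfm² = 2172034
Σf(m − x̄)² = Σfm² − (Σfm)²/n = 2172034 − 13248²/81 = 5250.0000
Population variance = 5250.0000 / 81 = 64.8148
Standard deviation = √64.8148 = 8.0508

8.05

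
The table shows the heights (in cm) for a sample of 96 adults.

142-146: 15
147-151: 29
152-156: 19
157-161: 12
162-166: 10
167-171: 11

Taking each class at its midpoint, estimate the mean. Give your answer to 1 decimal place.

154.3

Midpoints: 144, 149, 154, 159, 164, 169
Σfm = 15×144 + 29×149 + 19×154 + 12×159 + 10×164 + 11×169 = 14814
n = Σf = 96
Mean = 14814 / 96 = 154.3125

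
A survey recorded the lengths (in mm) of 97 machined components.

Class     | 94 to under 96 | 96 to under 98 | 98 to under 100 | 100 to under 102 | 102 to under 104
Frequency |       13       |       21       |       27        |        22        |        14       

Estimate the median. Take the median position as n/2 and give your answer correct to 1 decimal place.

Cumulative frequencies: 13, 34, 61, 83, 97
n = 97; position = n/2 = 48.5.
This falls in the class 98 to under 100: L = 98, F = 34, f = 27, h = 2.
Median ≈ 98 + ((48.5 − 34) / 27) × 2 = 99.0741

99.1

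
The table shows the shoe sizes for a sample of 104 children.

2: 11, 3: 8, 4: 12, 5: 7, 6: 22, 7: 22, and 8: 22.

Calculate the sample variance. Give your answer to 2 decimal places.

Values: 2, 3, 4, 5, 6, 7, 8
n = 104, Σfx = 591, mean = 5.6827
Σfx² = 3761
Σf(x − x̄)² = Σfx² − (Σfx)²/n = 3761 − 591²/104 = 402.5288
Sample variance = 402.5288 / 103 = 3.9080

3.91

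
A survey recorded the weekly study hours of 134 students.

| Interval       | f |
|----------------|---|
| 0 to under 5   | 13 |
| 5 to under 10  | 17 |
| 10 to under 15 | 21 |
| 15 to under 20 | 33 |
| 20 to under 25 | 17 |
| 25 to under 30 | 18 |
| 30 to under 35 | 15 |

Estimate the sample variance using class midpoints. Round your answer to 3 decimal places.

Midpoints: 2.5, 7.5, 12.5, 17.5, 22.5, 27.5, 32.5
n = 134, Σfm = 2365, mean = 17.6493
Σfm² = 52487.5
Σf(m − x̄)² = Σfm² − (Σfm)²/n = 52487.5 − 2365²/134 = 10747.0149
Sample variance = 10747.0149 / 133 = 80.8046

80.805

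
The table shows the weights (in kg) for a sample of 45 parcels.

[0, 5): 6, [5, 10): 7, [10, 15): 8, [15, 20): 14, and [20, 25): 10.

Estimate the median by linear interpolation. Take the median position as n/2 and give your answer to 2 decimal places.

Cumulative frequencies: 6, 13, 21, 35, 45
n = 45; position = n/2 = 22.5.
This falls in the class [15, 20): L = 15, F = 21, f = 14, h = 5.
Median ≈ 15 + ((22.5 − 21) / 14) × 5 = 15.5357

15.54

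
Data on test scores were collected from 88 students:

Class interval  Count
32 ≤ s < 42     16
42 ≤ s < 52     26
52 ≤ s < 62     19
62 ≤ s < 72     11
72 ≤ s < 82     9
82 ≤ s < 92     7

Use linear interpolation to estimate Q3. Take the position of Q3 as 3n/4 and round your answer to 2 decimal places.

Cumulative frequencies: 16, 42, 61, 72, 81, 88
n = 88; position = 3n/4 = 66.
This falls in the class 62 ≤ s < 72: L = 62, F = 61, f = 11, h = 10.
Upper quartile ≈ 62 + ((66 − 61) / 11) × 10 = 66.5455

66.55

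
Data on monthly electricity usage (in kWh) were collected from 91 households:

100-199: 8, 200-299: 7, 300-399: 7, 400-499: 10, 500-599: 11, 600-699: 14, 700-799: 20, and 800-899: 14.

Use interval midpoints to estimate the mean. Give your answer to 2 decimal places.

Midpoints: 149.5, 249.5, 349.5, 449.5, 549.5, 649.5, 749.5, 849.5
Σfm = 8×149.5 + 7×249.5 + 7×349.5 + 10×449.5 + 11×549.5 + 14×649.5 + 20×749.5 + 14×849.5 = 51904.5
n = Σf = 91
Mean = 51904.5 / 91 = 570.3791

570.38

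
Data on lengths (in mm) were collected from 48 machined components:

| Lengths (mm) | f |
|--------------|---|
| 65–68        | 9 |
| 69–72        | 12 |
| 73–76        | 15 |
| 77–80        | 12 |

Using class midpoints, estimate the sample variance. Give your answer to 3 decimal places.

18.128

Midpoints: 66.5, 70.5, 74.5, 78.5
n = 48, Σfm = 3504, mean = 73.0000
Σfm² = 256644
Σf(m − x̄)² = Σfm² − (Σfm)²/n = 256644 − 3504²/48 = 852.0000
Sample variance = 852.0000 / 47 = 18.1277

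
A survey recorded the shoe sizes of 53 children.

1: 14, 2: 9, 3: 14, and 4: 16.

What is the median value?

3

Cumulative frequencies: 14, 23, 37, 53
n = 53, so the median is the value in position (n+1)/2 = 27.
Position 27 falls at value 3.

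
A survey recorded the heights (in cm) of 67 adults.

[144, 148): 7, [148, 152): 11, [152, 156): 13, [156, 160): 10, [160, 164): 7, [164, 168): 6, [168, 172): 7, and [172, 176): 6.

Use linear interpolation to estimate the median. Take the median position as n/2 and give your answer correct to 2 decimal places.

157.00

Cumulative frequencies: 7, 18, 31, 41, 48, 54, 61, 67
n = 67; position = n/2 = 33.5.
This falls in the class [156, 160): L = 156, F = 31, f = 10, h = 4.
Median ≈ 156 + ((33.5 − 31) / 10) × 4 = 157.0000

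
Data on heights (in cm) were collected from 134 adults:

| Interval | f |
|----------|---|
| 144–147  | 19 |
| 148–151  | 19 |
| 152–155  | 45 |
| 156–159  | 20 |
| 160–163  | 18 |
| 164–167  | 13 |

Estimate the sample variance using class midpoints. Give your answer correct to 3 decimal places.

Midpoints: 145.5, 149.5, 153.5, 157.5, 161.5, 165.5
n = 134, Σfm = 20721, mean = 154.6343
Σfm² = 3208869.5
Σf(m − x̄)² = Σfm² − (Σfm)²/n = 3208869.5 − 20721²/134 = 4691.5821
Sample variance = 4691.5821 / 133 = 35.2751

35.275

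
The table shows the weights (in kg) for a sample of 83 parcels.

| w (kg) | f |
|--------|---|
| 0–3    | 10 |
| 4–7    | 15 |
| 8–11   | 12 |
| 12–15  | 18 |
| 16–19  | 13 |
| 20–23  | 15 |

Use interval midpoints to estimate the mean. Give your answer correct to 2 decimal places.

12.10

Midpoints: 1.5, 5.5, 9.5, 13.5, 17.5, 21.5
Σfm = 10×1.5 + 15×5.5 + 12×9.5 + 18×13.5 + 13×17.5 + 15×21.5 = 1004.5
n = Σf = 83
Mean = 1004.5 / 83 = 12.1024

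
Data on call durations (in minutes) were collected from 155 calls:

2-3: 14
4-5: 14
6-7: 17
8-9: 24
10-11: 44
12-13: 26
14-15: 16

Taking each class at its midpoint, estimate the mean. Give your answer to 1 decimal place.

Midpoints: 2.5, 4.5, 6.5, 8.5, 10.5, 12.5, 14.5
Σfm = 14×2.5 + 14×4.5 + 17×6.5 + 24×8.5 + 44×10.5 + 26×12.5 + 16×14.5 = 1431.5
n = Σf = 155
Mean = 1431.5 / 155 = 9.2355

9.2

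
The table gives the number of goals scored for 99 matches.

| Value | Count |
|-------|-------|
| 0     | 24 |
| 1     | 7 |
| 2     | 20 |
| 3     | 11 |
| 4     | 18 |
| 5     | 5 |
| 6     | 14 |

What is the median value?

Cumulative frequencies: 24, 31, 51, 62, 80, 85, 99
n = 99, so the median is the value in position (n+1)/2 = 50.
Position 50 falls at value 2.

2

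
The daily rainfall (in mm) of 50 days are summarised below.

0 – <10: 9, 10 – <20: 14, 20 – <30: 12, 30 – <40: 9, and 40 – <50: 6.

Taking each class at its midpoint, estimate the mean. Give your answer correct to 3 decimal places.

Midpoints: 5, 15, 25, 35, 45
Σfm = 9×5 + 14×15 + 12×25 + 9×35 + 6×45 = 1140
n = Σf = 50
Mean = 1140 / 50 = 22.8000

22.800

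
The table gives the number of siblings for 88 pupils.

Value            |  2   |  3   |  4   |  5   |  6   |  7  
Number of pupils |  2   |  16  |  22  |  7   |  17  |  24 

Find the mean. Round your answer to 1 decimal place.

Values: 2, 3, 4, 5, 6, 7
Σfx = 2×2 + 16×3 + 22×4 + 7×5 + 17×6 + 24×7 = 445
n = Σf = 88
Mean = 445 / 88 = 5.0568

5.1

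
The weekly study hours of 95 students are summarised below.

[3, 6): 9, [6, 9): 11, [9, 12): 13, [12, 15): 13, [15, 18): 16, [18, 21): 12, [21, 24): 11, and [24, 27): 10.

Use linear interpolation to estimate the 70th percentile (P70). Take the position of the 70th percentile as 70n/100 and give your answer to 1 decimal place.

Cumulative frequencies: 9, 20, 33, 46, 62, 74, 85, 95
n = 95; position = 70n/100 = 66.5.
This falls in the class [18, 21): L = 18, F = 62, f = 12, h = 3.
70th percentile ≈ 18 + ((66.5 − 62) / 12) × 3 = 19.1250

19.1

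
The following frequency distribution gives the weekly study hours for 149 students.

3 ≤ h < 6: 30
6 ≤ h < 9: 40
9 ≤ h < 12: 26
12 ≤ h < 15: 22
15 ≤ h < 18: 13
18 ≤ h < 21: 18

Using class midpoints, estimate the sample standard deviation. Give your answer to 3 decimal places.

4.907

Midpoints: 4.5, 7.5, 10.5, 13.5, 16.5, 19.5
n = 149, Σfm = 1570.5, mean = 10.5403
Σfm² = 20117.25
Σf(m − x̄)² = Σfm² − (Σfm)²/n = 20117.25 − 1570.5²/149 = 3563.7584
Sample variance = 3563.7584 / 148 = 24.0794
Standard deviation = √24.0794 = 4.9071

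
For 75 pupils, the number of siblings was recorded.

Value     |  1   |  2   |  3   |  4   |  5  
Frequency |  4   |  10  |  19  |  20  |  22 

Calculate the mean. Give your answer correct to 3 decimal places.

3.613

Values: 1, 2, 3, 4, 5
Σfx = 4×1 + 10×2 + 19×3 + 20×4 + 22×5 = 271
n = Σf = 75
Mean = 271 / 75 = 3.6133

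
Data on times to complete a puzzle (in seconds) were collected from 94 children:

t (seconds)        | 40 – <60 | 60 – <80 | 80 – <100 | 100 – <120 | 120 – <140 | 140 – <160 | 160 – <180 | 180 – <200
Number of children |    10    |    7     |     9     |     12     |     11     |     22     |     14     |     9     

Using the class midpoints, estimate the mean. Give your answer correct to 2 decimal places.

127.02

Midpoints: 50, 70, 90, 110, 130, 150, 170, 190
Σfm = 10×50 + 7×70 + 9×90 + 12×110 + 11×130 + 22×150 + 14×170 + 9×190 = 11940
n = Σf = 94
Mean = 11940 / 94 = 127.0213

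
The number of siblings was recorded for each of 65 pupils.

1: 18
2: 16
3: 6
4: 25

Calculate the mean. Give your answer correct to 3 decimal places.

2.585

Values: 1, 2, 3, 4
Σfx = 18×1 + 16×2 + 6×3 + 25×4 = 168
n = Σf = 65
Mean = 168 / 65 = 2.5846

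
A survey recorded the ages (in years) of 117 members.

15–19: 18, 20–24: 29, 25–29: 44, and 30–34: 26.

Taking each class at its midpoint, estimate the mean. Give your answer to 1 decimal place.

25.3

Midpoints: 17, 22, 27, 32
Σfm = 18×17 + 29×22 + 44×27 + 26×32 = 2964
n = Σf = 117
Mean = 2964 / 117 = 25.3333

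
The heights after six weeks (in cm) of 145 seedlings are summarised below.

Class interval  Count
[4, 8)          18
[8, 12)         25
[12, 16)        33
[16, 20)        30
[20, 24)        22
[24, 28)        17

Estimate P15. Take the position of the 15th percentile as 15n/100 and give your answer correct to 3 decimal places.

8.600

Cumulative frequencies: 18, 43, 76, 106, 128, 145
n = 145; position = 15n/100 = 21.75.
This falls in the class [8, 12): L = 8, F = 18, f = 25, h = 4.
15th percentile ≈ 8 + ((21.75 − 18) / 25) × 4 = 8.6000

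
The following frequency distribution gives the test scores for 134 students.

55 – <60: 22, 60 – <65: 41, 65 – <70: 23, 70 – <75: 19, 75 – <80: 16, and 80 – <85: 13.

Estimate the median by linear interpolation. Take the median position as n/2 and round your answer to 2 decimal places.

65.87

Cumulative frequencies: 22, 63, 86, 105, 121, 134
n = 134; position = n/2 = 67.
This falls in the class 65 – <70: L = 65, F = 63, f = 23, h = 5.
Median ≈ 65 + ((67 − 63) / 23) × 5 = 65.8696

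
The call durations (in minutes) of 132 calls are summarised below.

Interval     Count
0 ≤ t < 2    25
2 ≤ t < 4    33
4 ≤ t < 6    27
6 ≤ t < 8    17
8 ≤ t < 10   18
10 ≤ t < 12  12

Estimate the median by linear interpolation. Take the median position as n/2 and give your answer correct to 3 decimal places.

Cumulative frequencies: 25, 58, 85, 102, 120, 132
n = 132; position = n/2 = 66.
This falls in the class 4 ≤ t < 6: L = 4, F = 58, f = 27, h = 2.
Median ≈ 4 + ((66 − 58) / 27) × 2 = 4.5926

4.593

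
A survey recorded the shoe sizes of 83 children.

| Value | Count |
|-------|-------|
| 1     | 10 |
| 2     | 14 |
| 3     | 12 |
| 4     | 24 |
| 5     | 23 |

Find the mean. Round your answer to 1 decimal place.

Values: 1, 2, 3, 4, 5
Σfx = 10×1 + 14×2 + 12×3 + 24×4 + 23×5 = 285
n = Σf = 83
Mean = 285 / 83 = 3.4337

3.4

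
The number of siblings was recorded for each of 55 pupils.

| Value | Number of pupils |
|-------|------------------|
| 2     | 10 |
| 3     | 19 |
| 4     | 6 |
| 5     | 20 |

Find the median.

3

Cumulative frequencies: 10, 29, 35, 55
n = 55, so the median is the value in position (n+1)/2 = 28.
Position 28 falls at value 3.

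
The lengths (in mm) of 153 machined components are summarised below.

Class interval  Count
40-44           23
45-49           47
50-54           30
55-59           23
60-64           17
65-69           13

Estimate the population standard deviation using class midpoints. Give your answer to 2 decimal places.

7.53

Midpoints: 42, 47, 52, 57, 62, 67
n = 153, Σfm = 7971, mean = 52.0980
Σfm² = 423947
Σf(m − x̄)² = Σfm² − (Σfm)²/n = 423947 − 7971²/153 = 8673.5294
Population variance = 8673.5294 / 153 = 56.6897
Standard deviation = √56.6897 = 7.5293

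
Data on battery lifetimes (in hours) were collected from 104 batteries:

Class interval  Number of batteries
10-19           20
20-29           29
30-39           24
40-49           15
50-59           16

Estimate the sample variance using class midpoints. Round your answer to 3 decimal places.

178.006

Midpoints: 14.5, 24.5, 34.5, 44.5, 54.5
n = 104, Σfm = 3368, mean = 32.3846
Σfm² = 127406
Σf(m − x̄)² = Σfm² − (Σfm)²/n = 127406 − 3368²/104 = 18334.6154
Sample variance = 18334.6154 / 103 = 178.0060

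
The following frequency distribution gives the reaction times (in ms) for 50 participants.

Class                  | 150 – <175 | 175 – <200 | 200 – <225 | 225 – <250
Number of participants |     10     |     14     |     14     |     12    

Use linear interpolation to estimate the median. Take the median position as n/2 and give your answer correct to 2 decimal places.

Cumulative frequencies: 10, 24, 38, 50
n = 50; position = n/2 = 25.
This falls in the class 200 – <225: L = 200, F = 24, f = 14, h = 25.
Median ≈ 200 + ((25 − 24) / 14) × 25 = 201.7857

201.79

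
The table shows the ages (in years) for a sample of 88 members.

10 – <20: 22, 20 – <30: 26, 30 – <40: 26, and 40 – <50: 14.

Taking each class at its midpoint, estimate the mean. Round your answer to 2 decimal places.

28.64

Midpoints: 15, 25, 35, 45
Σfm = 22×15 + 26×25 + 26×35 + 14×45 = 2520
n = Σf = 88
Mean = 2520 / 88 = 28.6364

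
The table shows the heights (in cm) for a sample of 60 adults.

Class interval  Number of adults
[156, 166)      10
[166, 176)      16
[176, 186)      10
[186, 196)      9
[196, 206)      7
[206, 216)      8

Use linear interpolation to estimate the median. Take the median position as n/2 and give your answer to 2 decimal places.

Cumulative frequencies: 10, 26, 36, 45, 52, 60
n = 60; position = n/2 = 30.
This falls in the class [176, 186): L = 176, F = 26, f = 10, h = 10.
Median ≈ 176 + ((30 − 26) / 10) × 10 = 180.0000

180.00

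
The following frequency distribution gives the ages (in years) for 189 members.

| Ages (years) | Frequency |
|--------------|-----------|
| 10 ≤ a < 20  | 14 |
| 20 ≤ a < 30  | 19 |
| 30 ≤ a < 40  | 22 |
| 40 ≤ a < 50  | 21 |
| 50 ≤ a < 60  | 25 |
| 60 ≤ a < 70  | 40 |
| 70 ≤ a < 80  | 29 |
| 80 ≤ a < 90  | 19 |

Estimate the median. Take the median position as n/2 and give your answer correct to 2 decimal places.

57.40

Cumulative frequencies: 14, 33, 55, 76, 101, 141, 170, 189
n = 189; position = n/2 = 94.5.
This falls in the class 50 ≤ a < 60: L = 50, F = 76, f = 25, h = 10.
Median ≈ 50 + ((94.5 − 76) / 25) × 10 = 57.4000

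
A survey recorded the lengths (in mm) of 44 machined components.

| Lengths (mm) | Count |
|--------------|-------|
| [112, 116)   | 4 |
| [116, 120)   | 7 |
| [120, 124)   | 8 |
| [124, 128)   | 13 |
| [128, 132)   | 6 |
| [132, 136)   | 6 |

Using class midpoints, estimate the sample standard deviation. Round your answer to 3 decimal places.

5.982

Midpoints: 114, 118, 122, 126, 130, 134
n = 44, Σfm = 5480, mean = 124.5455
Σfm² = 684048
Σf(m − x̄)² = Σfm² − (Σfm)²/n = 684048 − 5480²/44 = 1538.9091
Sample variance = 1538.9091 / 43 = 35.7886
Standard deviation = √35.7886 = 5.9824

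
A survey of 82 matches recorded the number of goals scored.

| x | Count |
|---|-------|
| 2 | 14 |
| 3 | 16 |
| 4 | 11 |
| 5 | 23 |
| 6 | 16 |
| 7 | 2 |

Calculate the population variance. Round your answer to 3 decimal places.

2.116

Values: 2, 3, 4, 5, 6, 7
n = 82, Σfx = 345, mean = 4.2073
Σfx² = 1625
Σf(x − x̄)² = Σfx² − (Σfx)²/n = 1625 − 345²/82 = 173.4756
Population variance = 173.4756 / 82 = 2.1156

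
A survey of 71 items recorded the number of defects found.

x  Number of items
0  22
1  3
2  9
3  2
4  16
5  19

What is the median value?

3

Cumulative frequencies: 22, 25, 34, 36, 52, 71
n = 71, so the median is the value in position (n+1)/2 = 36.
Position 36 falls at value 3.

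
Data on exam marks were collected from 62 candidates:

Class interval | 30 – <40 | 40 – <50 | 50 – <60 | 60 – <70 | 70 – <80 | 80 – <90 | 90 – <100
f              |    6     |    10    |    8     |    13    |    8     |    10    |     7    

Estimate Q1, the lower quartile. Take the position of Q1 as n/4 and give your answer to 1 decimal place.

Cumulative frequencies: 6, 16, 24, 37, 45, 55, 62
n = 62; position = n/4 = 15.5.
This falls in the class 40 – <50: L = 40, F = 6, f = 10, h = 10.
Lower quartile ≈ 40 + ((15.5 − 6) / 10) × 10 = 49.5000

49.5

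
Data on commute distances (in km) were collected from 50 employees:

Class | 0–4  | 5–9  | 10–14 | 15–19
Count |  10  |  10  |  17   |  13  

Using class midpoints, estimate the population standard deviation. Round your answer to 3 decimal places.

Midpoints: 2, 7, 12, 17
n = 50, Σfm = 515, mean = 10.3000
Σfm² = 6735
Σf(m − x̄)² = Σfm² − (Σfm)²/n = 6735 − 515²/50 = 1430.5000
Population variance = 1430.5000 / 50 = 28.6100
Standard deviation = √28.6100 = 5.3488

5.349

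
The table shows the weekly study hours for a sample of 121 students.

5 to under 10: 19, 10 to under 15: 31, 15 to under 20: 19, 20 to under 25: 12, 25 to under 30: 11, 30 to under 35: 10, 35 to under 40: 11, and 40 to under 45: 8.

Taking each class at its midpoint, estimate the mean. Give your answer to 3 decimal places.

20.764

Midpoints: 7.5, 12.5, 17.5, 22.5, 27.5, 32.5, 37.5, 42.5
Σfm = 19×7.5 + 31×12.5 + 19×17.5 + 12×22.5 + 11×27.5 + 10×32.5 + 11×37.5 + 8×42.5 = 2512.5
n = Σf = 121
Mean = 2512.5 / 121 = 20.7645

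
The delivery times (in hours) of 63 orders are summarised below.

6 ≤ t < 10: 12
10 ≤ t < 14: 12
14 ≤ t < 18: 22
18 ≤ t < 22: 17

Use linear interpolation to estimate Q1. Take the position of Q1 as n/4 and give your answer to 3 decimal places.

Cumulative frequencies: 12, 24, 46, 63
n = 63; position = n/4 = 15.75.
This falls in the class 10 ≤ t < 14: L = 10, F = 12, f = 12, h = 4.
Lower quartile ≈ 10 + ((15.75 − 12) / 12) × 4 = 11.2500

11.250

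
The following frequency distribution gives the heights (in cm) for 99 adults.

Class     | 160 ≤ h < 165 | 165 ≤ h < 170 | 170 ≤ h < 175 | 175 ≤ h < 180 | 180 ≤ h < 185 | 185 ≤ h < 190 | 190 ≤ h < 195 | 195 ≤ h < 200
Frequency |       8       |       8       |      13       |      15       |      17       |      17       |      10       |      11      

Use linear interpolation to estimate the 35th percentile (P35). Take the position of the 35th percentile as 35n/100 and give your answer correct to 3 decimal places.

Cumulative frequencies: 8, 16, 29, 44, 61, 78, 88, 99
n = 99; position = 35n/100 = 34.65.
This falls in the class 175 ≤ h < 180: L = 175, F = 29, f = 15, h = 5.
35th percentile ≈ 175 + ((34.65 − 29) / 15) × 5 = 176.8833

176.883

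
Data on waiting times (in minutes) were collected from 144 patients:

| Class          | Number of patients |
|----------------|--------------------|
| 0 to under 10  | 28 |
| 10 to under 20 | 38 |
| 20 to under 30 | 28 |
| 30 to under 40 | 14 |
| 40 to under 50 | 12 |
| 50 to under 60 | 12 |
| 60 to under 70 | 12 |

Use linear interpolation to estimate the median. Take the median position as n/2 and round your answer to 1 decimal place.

22.1

Cumulative frequencies: 28, 66, 94, 108, 120, 132, 144
n = 144; position = n/2 = 72.
This falls in the class 20 to under 30: L = 20, F = 66, f = 28, h = 10.
Median ≈ 20 + ((72 − 66) / 28) × 10 = 22.1429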